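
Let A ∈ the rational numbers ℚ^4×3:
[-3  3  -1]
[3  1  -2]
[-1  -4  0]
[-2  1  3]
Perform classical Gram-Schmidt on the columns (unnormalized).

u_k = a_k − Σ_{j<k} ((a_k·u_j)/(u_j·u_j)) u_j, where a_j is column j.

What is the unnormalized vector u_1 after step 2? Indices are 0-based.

u_1 = (57/23, 35/23, -96/23, 15/23)

Step 1: u_0 = a_0 = (-3, 3, -1, -2).
Step 2: u_1 = a_1 − (-4/23)·u_0 = (57/23, 35/23, -96/23, 15/23).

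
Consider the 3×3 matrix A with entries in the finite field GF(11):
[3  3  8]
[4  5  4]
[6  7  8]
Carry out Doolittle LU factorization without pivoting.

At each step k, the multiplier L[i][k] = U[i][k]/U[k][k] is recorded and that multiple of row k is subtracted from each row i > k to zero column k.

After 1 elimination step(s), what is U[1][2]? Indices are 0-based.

U[1][2] = 8

k=0: U[0][0]=3
  eliminate (1,0): mult=5, new row 1: (0, 1, 8); set L[1][0]=5
  eliminate (2,0): mult=2, new row 2: (0, 1, 3); set L[2][0]=2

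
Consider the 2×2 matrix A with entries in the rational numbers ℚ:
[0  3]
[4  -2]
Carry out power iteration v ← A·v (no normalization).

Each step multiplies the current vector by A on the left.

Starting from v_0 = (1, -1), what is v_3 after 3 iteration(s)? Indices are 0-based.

v_3 = (-72, 120)

v_0 = (1, -1).
v_1 = A·v_0 = (-3, 6).
v_2 = A·v_1 = (18, -24).
v_3 = A·v_2 = (-72, 120).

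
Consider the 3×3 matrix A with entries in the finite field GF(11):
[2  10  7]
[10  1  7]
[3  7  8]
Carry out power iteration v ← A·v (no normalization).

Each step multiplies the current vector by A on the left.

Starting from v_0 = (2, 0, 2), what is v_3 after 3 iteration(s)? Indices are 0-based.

v_3 = (8, 1, 1)

v_0 = (2, 0, 2).
v_1 = A·v_0 = (7, 1, 0).
v_2 = A·v_1 = (2, 5, 6).
v_3 = A·v_2 = (8, 1, 1).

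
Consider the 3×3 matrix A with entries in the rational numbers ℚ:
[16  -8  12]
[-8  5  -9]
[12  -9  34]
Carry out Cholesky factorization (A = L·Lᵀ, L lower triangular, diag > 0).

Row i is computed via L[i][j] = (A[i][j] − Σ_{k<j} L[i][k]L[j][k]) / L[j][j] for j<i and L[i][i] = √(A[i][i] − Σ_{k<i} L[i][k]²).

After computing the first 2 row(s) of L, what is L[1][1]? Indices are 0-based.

L[1][1] = 1

Step 1: L[0][0] = √(16) = 4.
  L[1][0] = (-8) / L[0][0] = -2.
Step 2: L[1][1] = √(1) = 1.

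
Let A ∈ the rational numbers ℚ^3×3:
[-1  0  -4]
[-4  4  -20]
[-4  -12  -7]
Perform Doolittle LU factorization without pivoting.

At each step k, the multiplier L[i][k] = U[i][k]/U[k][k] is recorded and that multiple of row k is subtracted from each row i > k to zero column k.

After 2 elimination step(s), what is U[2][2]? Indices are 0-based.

[col 0] pivot -1
  R1 -= 4*R0 → (0, 4, -4)  (L[1][0] := 4)
  R2 -= 4*R0 → (0, -12, 9)  (L[2][0] := 4)
[col 1] pivot 4
  R2 -= -3*R1 → (0, 0, -3)  (L[2][1] := -3)

U[2][2] = -3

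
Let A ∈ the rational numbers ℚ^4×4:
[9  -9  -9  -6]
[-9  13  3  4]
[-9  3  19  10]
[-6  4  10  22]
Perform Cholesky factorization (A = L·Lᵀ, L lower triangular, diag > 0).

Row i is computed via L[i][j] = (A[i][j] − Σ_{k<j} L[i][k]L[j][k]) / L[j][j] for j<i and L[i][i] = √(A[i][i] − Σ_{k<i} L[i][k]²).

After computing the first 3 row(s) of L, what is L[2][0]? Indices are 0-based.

Step 1: L[0][0] = √(9) = 3.
  L[1][0] = (-9) / L[0][0] = -3.
Step 2: L[1][1] = √(4) = 2.
  L[2][0] = (-9) / L[0][0] = -3.
  L[2][1] = (-6) / L[1][1] = -3.
Step 3: L[2][2] = √(1) = 1.

L[2][0] = -3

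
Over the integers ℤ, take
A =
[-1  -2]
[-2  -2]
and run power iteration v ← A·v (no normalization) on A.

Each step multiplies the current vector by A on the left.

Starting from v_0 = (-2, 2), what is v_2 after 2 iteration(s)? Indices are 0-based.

v_2 = (2, 4)

v_0 = (-2, 2).
v_1 = A·v_0 = (-2, 0).
v_2 = A·v_1 = (2, 4).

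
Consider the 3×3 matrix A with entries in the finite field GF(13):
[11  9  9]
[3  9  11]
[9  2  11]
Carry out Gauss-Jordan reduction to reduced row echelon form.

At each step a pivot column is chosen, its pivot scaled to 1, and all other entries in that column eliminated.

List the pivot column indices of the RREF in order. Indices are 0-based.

pivot columns: 0, 1, 2

step 1: normalize row 0 (÷11) = (1, 2, 2)
  row 1: subtract 3×row0 = (0, 3, 5)
  row 2: subtract 9×row0 = (0, 10, 6)
step 2: normalize row 1 (÷3) = (0, 1, 6)
  row 0: subtract 2×row1 = (1, 0, 3)
  row 2: subtract 10×row1 = (0, 0, 11)
step 3: normalize row 2 (÷11) = (0, 0, 1)
  row 0: subtract 3×row2 = (1, 0, 0)
  row 1: subtract 6×row2 = (0, 1, 0)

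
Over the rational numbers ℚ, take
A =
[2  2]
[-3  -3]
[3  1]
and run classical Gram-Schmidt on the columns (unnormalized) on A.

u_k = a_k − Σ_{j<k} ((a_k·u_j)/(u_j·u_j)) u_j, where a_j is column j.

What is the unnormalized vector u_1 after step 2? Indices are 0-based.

Step 1: u_0 = a_0 = (2, -3, 3).
Step 2: u_1 = a_1 − (8/11)·u_0 = (6/11, -9/11, -13/11).

u_1 = (6/11, -9/11, -13/11)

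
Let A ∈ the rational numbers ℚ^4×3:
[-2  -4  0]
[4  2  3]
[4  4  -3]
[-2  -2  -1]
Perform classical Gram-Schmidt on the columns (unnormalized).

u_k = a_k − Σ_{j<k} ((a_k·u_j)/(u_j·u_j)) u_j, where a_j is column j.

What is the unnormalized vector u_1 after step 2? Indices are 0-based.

u_1 = (-11/5, -8/5, 2/5, -1/5)

Step 1: u_0 = a_0 = (-2, 4, 4, -2).
Step 2: u_1 = a_1 − (9/10)·u_0 = (-11/5, -8/5, 2/5, -1/5).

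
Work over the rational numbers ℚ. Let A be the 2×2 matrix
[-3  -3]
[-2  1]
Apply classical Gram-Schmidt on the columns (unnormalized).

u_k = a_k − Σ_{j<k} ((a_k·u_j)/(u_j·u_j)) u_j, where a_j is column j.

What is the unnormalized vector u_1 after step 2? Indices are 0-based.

Step 1: u_0 = a_0 = (-3, -2).
Step 2: u_1 = a_1 − (7/13)·u_0 = (-18/13, 27/13).

u_1 = (-18/13, 27/13)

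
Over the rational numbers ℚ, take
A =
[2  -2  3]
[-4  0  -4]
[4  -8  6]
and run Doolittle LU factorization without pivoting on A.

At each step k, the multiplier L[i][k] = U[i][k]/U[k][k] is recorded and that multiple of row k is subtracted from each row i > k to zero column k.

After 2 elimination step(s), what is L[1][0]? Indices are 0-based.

Step 1: pivot at (0,0) is 2.
  row1 ← row1 − (-2)·row0  ⇒  L[1][0]=-2, U row1=(0, -4, 2)
  row2 ← row2 − (2)·row0  ⇒  L[2][0]=2, U row2=(0, -4, 0)
Step 2: pivot at (1,1) is -4.
  row2 ← row2 − (1)·row1  ⇒  L[2][1]=1, U row2=(0, 0, -2)

L[1][0] = -2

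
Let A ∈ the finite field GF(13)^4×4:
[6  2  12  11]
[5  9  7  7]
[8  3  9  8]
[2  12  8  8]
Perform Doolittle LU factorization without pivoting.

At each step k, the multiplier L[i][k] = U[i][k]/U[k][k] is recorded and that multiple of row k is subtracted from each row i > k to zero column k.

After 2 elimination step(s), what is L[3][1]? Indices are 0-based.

k=0: U[0][0]=6
  eliminate (1,0): mult=3, new row 1: (0, 3, 10, 0); set L[1][0]=3
  eliminate (2,0): mult=10, new row 2: (0, 9, 6, 2); set L[2][0]=10
  eliminate (3,0): mult=9, new row 3: (0, 7, 4, 0); set L[3][0]=9
k=1: U[1][1]=3
  eliminate (2,1): mult=3, new row 2: (0, 0, 2, 2); set L[2][1]=3
  eliminate (3,1): mult=11, new row 3: (0, 0, 11, 0); set L[3][1]=11

L[3][1] = 11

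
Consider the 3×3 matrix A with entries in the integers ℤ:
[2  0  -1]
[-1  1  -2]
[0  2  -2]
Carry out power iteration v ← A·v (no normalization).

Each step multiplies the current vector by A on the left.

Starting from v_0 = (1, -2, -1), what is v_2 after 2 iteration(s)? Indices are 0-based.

v_2 = (8, 0, 2)

v_0 = (1, -2, -1).
v_1 = A·v_0 = (3, -1, -2).
v_2 = A·v_1 = (8, 0, 2).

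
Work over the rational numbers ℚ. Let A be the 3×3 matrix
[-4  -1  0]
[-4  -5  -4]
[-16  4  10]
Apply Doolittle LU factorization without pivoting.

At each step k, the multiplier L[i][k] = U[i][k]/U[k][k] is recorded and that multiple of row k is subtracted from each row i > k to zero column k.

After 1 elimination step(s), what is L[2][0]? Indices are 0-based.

[col 0] pivot -4
  R1 -= 1*R0 → (0, -4, -4)  (L[1][0] := 1)
  R2 -= 4*R0 → (0, 8, 10)  (L[2][0] := 4)

L[2][0] = 4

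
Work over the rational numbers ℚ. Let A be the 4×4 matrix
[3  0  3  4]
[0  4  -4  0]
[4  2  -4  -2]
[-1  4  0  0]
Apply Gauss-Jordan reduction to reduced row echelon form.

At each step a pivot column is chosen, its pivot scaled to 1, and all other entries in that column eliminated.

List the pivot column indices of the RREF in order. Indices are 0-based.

pivot columns: 0, 1, 2, 3

pivot(0,0)=3: scale R0 → (1, 0, 1, 4/3)
  clear (2,0): R2 −= (4)R0 → (0, 2, -8, -22/3)
  clear (3,0): R3 −= (-1)R0 → (0, 4, 1, 4/3)
pivot(1,1)=4: scale R1 → (0, 1, -1, 0)
  clear (2,1): R2 −= (2)R1 → (0, 0, -6, -22/3)
  clear (3,1): R3 −= (4)R1 → (0, 0, 5, 4/3)
pivot(2,2)=-6: scale R2 → (0, 0, 1, 11/9)
  clear (0,2): R0 −= (1)R2 → (1, 0, 0, 1/9)
  clear (1,2): R1 −= (-1)R2 → (0, 1, 0, 11/9)
  clear (3,2): R3 −= (5)R2 → (0, 0, 0, -43/9)
pivot(3,3)=-43/9: scale R3 → (0, 0, 0, 1)
  clear (0,3): R0 −= (1/9)R3 → (1, 0, 0, 0)
  clear (1,3): R1 −= (11/9)R3 → (0, 1, 0, 0)
  clear (2,3): R2 −= (11/9)R3 → (0, 0, 1, 0)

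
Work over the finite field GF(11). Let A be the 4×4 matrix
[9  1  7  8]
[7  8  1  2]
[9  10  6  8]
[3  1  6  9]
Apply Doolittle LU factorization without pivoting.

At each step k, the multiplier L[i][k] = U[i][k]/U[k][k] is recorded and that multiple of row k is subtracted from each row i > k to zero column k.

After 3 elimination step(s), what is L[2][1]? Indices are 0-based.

L[2][1] = 7

[col 0] pivot 9
  R1 -= 2*R0 → (0, 6, 9, 8)  (L[1][0] := 2)
  R2 -= 1*R0 → (0, 9, 10, 0)  (L[2][0] := 1)
  R3 -= 4*R0 → (0, 8, 0, 10)  (L[3][0] := 4)
[col 1] pivot 6
  R2 -= 7*R1 → (0, 0, 2, 10)  (L[2][1] := 7)
  R3 -= 5*R1 → (0, 0, 10, 3)  (L[3][1] := 5)
[col 2] pivot 2
  R3 -= 5*R2 → (0, 0, 0, 8)  (L[3][2] := 5)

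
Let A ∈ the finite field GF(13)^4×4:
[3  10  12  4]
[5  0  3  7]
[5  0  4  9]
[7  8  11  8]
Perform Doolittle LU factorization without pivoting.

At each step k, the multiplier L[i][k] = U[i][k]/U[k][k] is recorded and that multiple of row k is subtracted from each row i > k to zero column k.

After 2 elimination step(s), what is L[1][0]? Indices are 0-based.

[col 0] pivot 3
  R1 -= 6*R0 → (0, 5, 9, 9)  (L[1][0] := 6)
  R2 -= 6*R0 → (0, 5, 10, 11)  (L[2][0] := 6)
  R3 -= 11*R0 → (0, 2, 9, 3)  (L[3][0] := 11)
[col 1] pivot 5
  R2 -= 1*R1 → (0, 0, 1, 2)  (L[2][1] := 1)
  R3 -= 3*R1 → (0, 0, 8, 2)  (L[3][1] := 3)

L[1][0] = 6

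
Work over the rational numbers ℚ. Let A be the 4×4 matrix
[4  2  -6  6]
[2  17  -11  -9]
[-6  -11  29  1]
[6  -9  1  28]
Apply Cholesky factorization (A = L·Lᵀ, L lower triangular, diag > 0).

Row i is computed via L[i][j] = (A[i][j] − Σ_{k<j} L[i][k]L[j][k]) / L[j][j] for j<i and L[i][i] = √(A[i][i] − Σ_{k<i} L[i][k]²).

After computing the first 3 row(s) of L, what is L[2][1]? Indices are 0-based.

L[2][1] = -2

Step 1: L[0][0] = √(4) = 2.
  L[1][0] = (2) / L[0][0] = 1.
Step 2: L[1][1] = √(16) = 4.
  L[2][0] = (-6) / L[0][0] = -3.
  L[2][1] = (-8) / L[1][1] = -2.
Step 3: L[2][2] = √(16) = 4.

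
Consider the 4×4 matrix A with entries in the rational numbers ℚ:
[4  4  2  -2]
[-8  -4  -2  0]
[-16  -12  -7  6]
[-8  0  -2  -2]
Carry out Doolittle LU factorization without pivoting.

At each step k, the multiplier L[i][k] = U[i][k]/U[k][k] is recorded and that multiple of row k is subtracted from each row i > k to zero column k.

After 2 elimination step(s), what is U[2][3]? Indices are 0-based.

Step 1: pivot at (0,0) is 4.
  row1 ← row1 − (-2)·row0  ⇒  L[1][0]=-2, U row1=(0, 4, 2, -4)
  row2 ← row2 − (-4)·row0  ⇒  L[2][0]=-4, U row2=(0, 4, 1, -2)
  row3 ← row3 − (-2)·row0  ⇒  L[3][0]=-2, U row3=(0, 8, 2, -6)
Step 2: pivot at (1,1) is 4.
  row2 ← row2 − (1)·row1  ⇒  L[2][1]=1, U row2=(0, 0, -1, 2)
  row3 ← row3 − (2)·row1  ⇒  L[3][1]=2, U row3=(0, 0, -2, 2)

U[2][3] = 2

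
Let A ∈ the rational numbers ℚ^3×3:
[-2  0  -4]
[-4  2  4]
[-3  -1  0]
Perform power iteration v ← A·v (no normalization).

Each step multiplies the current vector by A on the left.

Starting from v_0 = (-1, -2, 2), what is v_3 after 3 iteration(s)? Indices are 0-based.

v_0 = (-1, -2, 2).
v_1 = A·v_0 = (-6, 8, 5).
v_2 = A·v_1 = (-8, 60, 10).
v_3 = A·v_2 = (-24, 192, -36).

v_3 = (-24, 192, -36)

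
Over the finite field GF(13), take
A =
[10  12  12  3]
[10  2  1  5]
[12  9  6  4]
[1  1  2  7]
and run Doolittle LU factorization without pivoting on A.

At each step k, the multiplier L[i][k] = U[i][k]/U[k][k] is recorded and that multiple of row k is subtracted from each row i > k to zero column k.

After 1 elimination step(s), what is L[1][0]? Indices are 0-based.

k=0: U[0][0]=10
  eliminate (1,0): mult=1, new row 1: (0, 3, 2, 2); set L[1][0]=1
  eliminate (2,0): mult=9, new row 2: (0, 5, 2, 3); set L[2][0]=9
  eliminate (3,0): mult=4, new row 3: (0, 5, 6, 8); set L[3][0]=4

L[1][0] = 1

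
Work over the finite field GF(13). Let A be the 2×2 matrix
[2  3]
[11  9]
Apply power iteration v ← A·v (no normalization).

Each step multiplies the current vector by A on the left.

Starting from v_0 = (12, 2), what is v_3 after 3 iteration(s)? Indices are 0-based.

v_0 = (12, 2).
v_1 = A·v_0 = (4, 7).
v_2 = A·v_1 = (3, 3).
v_3 = A·v_2 = (2, 8).

v_3 = (2, 8)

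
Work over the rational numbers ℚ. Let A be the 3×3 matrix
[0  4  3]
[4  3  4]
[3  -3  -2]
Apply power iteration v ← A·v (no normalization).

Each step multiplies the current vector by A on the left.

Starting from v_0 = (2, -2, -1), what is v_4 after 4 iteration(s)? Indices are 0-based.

v_4 = (318, 14, -613)

v_0 = (2, -2, -1).
v_1 = A·v_0 = (-11, -2, 14).
v_2 = A·v_1 = (34, 6, -55).
v_3 = A·v_2 = (-141, -66, 194).
v_4 = A·v_3 = (318, 14, -613).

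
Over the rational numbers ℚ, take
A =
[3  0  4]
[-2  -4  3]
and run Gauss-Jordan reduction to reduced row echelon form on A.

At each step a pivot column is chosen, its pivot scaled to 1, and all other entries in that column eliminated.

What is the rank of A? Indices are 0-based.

rank = 2

[1] R0 /= 3  ⇒  (1, 0, 4/3)
     R1 -= -2·R0  ⇒  (0, -4, 17/3)
[2] R1 /= -4  ⇒  (0, 1, -17/12)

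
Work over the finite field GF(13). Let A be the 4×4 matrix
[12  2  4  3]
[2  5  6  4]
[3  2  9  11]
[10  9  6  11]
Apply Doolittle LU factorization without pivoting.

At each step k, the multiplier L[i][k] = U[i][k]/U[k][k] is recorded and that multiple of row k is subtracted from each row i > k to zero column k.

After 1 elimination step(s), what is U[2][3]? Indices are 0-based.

[col 0] pivot 12
  R1 -= 11*R0 → (0, 9, 1, 10)  (L[1][0] := 11)
  R2 -= 10*R0 → (0, 8, 8, 7)  (L[2][0] := 10)
  R3 -= 3*R0 → (0, 3, 7, 2)  (L[3][0] := 3)

U[2][3] = 7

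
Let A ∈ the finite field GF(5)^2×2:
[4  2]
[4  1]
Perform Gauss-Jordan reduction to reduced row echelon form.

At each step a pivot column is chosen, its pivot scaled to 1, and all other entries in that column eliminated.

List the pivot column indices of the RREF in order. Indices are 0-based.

[1] R0 /= 4  ⇒  (1, 3)
     R1 -= 4·R0  ⇒  (0, 4)
[2] R1 /= 4  ⇒  (0, 1)
     R0 -= 3·R1  ⇒  (1, 0)

pivot columns: 0, 1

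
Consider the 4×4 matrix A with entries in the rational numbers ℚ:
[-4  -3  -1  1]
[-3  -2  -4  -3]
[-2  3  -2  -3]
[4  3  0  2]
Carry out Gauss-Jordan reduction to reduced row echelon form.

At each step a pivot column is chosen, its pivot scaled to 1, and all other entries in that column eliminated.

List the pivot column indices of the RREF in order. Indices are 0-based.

pivot columns: 0, 1, 2, 3

pivot(0,0)=-4: scale R0 → (1, 3/4, 1/4, -1/4)
  clear (1,0): R1 −= (-3)R0 → (0, 1/4, -13/4, -15/4)
  clear (2,0): R2 −= (-2)R0 → (0, 9/2, -3/2, -7/2)
  clear (3,0): R3 −= (4)R0 → (0, 0, -1, 3)
pivot(1,1)=1/4: scale R1 → (0, 1, -13, -15)
  clear (0,1): R0 −= (3/4)R1 → (1, 0, 10, 11)
  clear (2,1): R2 −= (9/2)R1 → (0, 0, 57, 64)
pivot(2,2)=57: scale R2 → (0, 0, 1, 64/57)
  clear (0,2): R0 −= (10)R2 → (1, 0, 0, -13/57)
  clear (1,2): R1 −= (-13)R2 → (0, 1, 0, -23/57)
  clear (3,2): R3 −= (-1)R2 → (0, 0, 0, 235/57)
pivot(3,3)=235/57: scale R3 → (0, 0, 0, 1)
  clear (0,3): R0 −= (-13/57)R3 → (1, 0, 0, 0)
  clear (1,3): R1 −= (-23/57)R3 → (0, 1, 0, 0)
  clear (2,3): R2 −= (64/57)R3 → (0, 0, 1, 0)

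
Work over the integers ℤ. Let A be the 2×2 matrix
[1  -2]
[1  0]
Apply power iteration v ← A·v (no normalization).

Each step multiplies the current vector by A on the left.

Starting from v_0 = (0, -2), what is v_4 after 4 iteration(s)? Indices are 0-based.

v_0 = (0, -2).
v_1 = A·v_0 = (4, 0).
v_2 = A·v_1 = (4, 4).
v_3 = A·v_2 = (-4, 4).
v_4 = A·v_3 = (-12, -4).

v_4 = (-12, -4)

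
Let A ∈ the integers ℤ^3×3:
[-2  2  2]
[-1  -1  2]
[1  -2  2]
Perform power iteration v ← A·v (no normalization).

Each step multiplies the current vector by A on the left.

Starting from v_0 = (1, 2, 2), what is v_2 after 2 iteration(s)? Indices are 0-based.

v_2 = (-8, -5, 6)

v_0 = (1, 2, 2).
v_1 = A·v_0 = (6, 1, 1).
v_2 = A·v_1 = (-8, -5, 6).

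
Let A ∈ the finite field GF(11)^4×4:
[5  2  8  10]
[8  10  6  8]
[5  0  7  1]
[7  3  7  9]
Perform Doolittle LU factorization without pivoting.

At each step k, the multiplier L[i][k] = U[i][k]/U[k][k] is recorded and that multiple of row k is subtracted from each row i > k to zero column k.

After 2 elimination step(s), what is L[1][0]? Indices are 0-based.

Step 1: pivot at (0,0) is 5.
  row1 ← row1 − (6)·row0  ⇒  L[1][0]=6, U row1=(0, 9, 2, 3)
  row2 ← row2 − (1)·row0  ⇒  L[2][0]=1, U row2=(0, 9, 10, 2)
  row3 ← row3 − (8)·row0  ⇒  L[3][0]=8, U row3=(0, 9, 9, 6)
Step 2: pivot at (1,1) is 9.
  row2 ← row2 − (1)·row1  ⇒  L[2][1]=1, U row2=(0, 0, 8, 10)
  row3 ← row3 − (1)·row1  ⇒  L[3][1]=1, U row3=(0, 0, 7, 3)

L[1][0] = 6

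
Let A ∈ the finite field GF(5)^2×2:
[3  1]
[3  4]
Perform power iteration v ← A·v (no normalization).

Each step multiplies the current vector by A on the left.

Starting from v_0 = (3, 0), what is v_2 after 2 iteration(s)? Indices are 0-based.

v_2 = (1, 3)

v_0 = (3, 0).
v_1 = A·v_0 = (4, 4).
v_2 = A·v_1 = (1, 3).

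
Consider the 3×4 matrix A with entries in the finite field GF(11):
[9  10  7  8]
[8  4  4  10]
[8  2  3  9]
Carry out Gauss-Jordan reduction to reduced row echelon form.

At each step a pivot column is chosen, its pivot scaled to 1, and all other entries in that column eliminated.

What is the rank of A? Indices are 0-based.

pivot(0,0)=9: scale R0 → (1, 6, 2, 7)
  clear (1,0): R1 −= (8)R0 → (0, 0, 10, 9)
  clear (2,0): R2 −= (8)R0 → (0, 9, 9, 8)
pivot(1,1): swap R1↔R2
pivot(1,1)=9: scale R1 → (0, 1, 1, 7)
  clear (0,1): R0 −= (6)R1 → (1, 0, 7, 9)
pivot(2,2)=10: scale R2 → (0, 0, 1, 2)
  clear (0,2): R0 −= (7)R2 → (1, 0, 0, 6)
  clear (1,2): R1 −= (1)R2 → (0, 1, 0, 5)

rank = 3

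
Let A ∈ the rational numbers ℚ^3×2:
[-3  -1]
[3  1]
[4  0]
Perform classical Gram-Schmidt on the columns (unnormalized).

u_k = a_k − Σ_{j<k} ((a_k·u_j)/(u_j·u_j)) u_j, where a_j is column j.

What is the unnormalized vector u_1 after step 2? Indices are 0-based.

Step 1: u_0 = a_0 = (-3, 3, 4).
Step 2: u_1 = a_1 − (3/17)·u_0 = (-8/17, 8/17, -12/17).

u_1 = (-8/17, 8/17, -12/17)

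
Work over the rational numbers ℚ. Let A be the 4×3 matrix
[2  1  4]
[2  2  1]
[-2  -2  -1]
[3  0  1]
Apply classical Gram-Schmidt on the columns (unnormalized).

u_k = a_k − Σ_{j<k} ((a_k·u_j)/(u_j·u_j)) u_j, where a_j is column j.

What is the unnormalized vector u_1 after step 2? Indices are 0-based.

Step 1: u_0 = a_0 = (2, 2, -2, 3).
Step 2: u_1 = a_1 − (10/21)·u_0 = (1/21, 22/21, -22/21, -10/7).

u_1 = (1/21, 22/21, -22/21, -10/7)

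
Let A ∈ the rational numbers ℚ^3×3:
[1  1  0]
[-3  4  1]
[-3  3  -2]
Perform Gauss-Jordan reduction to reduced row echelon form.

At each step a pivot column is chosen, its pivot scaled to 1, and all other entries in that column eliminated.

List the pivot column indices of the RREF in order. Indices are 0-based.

pivot(0,0)=1: scale R0 → (1, 1, 0)
  clear (1,0): R1 −= (-3)R0 → (0, 7, 1)
  clear (2,0): R2 −= (-3)R0 → (0, 6, -2)
pivot(1,1)=7: scale R1 → (0, 1, 1/7)
  clear (0,1): R0 −= (1)R1 → (1, 0, -1/7)
  clear (2,1): R2 −= (6)R1 → (0, 0, -20/7)
pivot(2,2)=-20/7: scale R2 → (0, 0, 1)
  clear (0,2): R0 −= (-1/7)R2 → (1, 0, 0)
  clear (1,2): R1 −= (1/7)R2 → (0, 1, 0)

pivot columns: 0, 1, 2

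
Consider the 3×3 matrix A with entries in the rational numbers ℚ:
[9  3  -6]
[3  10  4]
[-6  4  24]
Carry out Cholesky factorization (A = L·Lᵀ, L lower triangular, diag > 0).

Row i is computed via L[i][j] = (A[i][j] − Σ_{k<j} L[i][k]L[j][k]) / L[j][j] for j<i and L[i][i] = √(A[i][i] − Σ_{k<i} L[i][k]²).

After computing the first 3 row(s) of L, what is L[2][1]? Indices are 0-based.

Step 1: L[0][0] = √(9) = 3.
  L[1][0] = (3) / L[0][0] = 1.
Step 2: L[1][1] = √(9) = 3.
  L[2][0] = (-6) / L[0][0] = -2.
  L[2][1] = (6) / L[1][1] = 2.
Step 3: L[2][2] = √(16) = 4.

L[2][1] = 2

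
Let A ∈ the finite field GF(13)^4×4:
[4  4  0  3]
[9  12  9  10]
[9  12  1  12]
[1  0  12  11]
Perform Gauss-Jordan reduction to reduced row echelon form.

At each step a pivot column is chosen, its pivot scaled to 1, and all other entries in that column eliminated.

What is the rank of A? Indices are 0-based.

rank = 4

pivot(0,0)=4: scale R0 → (1, 1, 0, 4)
  clear (1,0): R1 −= (9)R0 → (0, 3, 9, 0)
  clear (2,0): R2 −= (9)R0 → (0, 3, 1, 2)
  clear (3,0): R3 −= (1)R0 → (0, 12, 12, 7)
pivot(1,1)=3: scale R1 → (0, 1, 3, 0)
  clear (0,1): R0 −= (1)R1 → (1, 0, 10, 4)
  clear (2,1): R2 −= (3)R1 → (0, 0, 5, 2)
  clear (3,1): R3 −= (12)R1 → (0, 0, 2, 7)
pivot(2,2)=5: scale R2 → (0, 0, 1, 3)
  clear (0,2): R0 −= (10)R2 → (1, 0, 0, 0)
  clear (1,2): R1 −= (3)R2 → (0, 1, 0, 4)
  clear (3,2): R3 −= (2)R2 → (0, 0, 0, 1)
pivot(3,3)=1: scale R3 → (0, 0, 0, 1)
  clear (1,3): R1 −= (4)R3 → (0, 1, 0, 0)
  clear (2,3): R2 −= (3)R3 → (0, 0, 1, 0)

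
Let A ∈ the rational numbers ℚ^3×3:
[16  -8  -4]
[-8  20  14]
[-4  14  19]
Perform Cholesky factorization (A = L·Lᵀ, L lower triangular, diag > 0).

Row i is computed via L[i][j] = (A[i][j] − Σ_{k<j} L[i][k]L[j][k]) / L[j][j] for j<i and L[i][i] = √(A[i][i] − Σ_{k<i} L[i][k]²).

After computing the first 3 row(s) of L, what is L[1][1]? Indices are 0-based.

L[1][1] = 4

Step 1: L[0][0] = √(16) = 4.
  L[1][0] = (-8) / L[0][0] = -2.
Step 2: L[1][1] = √(16) = 4.
  L[2][0] = (-4) / L[0][0] = -1.
  L[2][1] = (12) / L[1][1] = 3.
Step 3: L[2][2] = √(9) = 3.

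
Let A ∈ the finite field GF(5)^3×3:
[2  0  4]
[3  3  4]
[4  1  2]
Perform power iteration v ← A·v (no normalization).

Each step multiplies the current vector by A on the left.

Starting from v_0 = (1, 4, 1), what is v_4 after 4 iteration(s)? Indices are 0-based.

v_0 = (1, 4, 1).
v_1 = A·v_0 = (1, 4, 0).
v_2 = A·v_1 = (2, 0, 3).
v_3 = A·v_2 = (1, 3, 4).
v_4 = A·v_3 = (3, 3, 0).

v_4 = (3, 3, 0)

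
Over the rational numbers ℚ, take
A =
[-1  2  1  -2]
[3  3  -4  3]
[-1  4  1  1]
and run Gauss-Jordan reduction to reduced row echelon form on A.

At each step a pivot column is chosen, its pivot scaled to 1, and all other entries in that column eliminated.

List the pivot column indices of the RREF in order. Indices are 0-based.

[1] R0 /= -1  ⇒  (1, -2, -1, 2)
     R1 -= 3·R0  ⇒  (0, 9, -1, -3)
     R2 -= -1·R0  ⇒  (0, 2, 0, 3)
[2] R1 /= 9  ⇒  (0, 1, -1/9, -1/3)
     R0 -= -2·R1  ⇒  (1, 0, -11/9, 4/3)
     R2 -= 2·R1  ⇒  (0, 0, 2/9, 11/3)
[3] R2 /= 2/9  ⇒  (0, 0, 1, 33/2)
     R0 -= -11/9·R2  ⇒  (1, 0, 0, 43/2)
     R1 -= -1/9·R2  ⇒  (0, 1, 0, 3/2)

pivot columns: 0, 1, 2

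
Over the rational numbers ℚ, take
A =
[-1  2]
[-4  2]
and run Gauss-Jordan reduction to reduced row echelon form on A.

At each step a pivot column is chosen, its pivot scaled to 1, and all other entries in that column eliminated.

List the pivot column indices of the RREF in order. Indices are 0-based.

[1] R0 /= -1  ⇒  (1, -2)
     R1 -= -4·R0  ⇒  (0, -6)
[2] R1 /= -6  ⇒  (0, 1)
     R0 -= -2·R1  ⇒  (1, 0)

pivot columns: 0, 1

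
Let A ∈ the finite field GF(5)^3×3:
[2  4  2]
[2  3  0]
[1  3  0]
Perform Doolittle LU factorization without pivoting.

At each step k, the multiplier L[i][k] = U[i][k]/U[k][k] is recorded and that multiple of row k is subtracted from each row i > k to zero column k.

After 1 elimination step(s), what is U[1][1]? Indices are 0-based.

U[1][1] = 4

Step 1: pivot at (0,0) is 2.
  row1 ← row1 − (1)·row0  ⇒  L[1][0]=1, U row1=(0, 4, 3)
  row2 ← row2 − (3)·row0  ⇒  L[2][0]=3, U row2=(0, 1, 4)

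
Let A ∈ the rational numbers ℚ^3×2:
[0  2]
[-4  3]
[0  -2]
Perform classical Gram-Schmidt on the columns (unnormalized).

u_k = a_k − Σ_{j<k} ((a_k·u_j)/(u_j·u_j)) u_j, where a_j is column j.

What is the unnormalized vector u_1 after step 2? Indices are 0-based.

u_1 = (2, 0, -2)

Step 1: u_0 = a_0 = (0, -4, 0).
Step 2: u_1 = a_1 − (-3/4)·u_0 = (2, 0, -2).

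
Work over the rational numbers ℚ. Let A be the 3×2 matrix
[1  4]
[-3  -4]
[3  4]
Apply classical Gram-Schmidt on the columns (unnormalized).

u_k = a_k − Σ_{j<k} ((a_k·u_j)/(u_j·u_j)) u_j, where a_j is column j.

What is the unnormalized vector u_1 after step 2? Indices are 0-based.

u_1 = (48/19, 8/19, -8/19)

Step 1: u_0 = a_0 = (1, -3, 3).
Step 2: u_1 = a_1 − (28/19)·u_0 = (48/19, 8/19, -8/19).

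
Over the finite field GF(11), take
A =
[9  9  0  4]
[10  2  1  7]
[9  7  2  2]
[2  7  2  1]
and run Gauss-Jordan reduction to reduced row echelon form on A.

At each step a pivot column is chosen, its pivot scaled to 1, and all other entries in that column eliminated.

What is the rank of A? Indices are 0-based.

rank = 4

[1] R0 /= 9  ⇒  (1, 1, 0, 9)
     R1 -= 10·R0  ⇒  (0, 3, 1, 5)
     R2 -= 9·R0  ⇒  (0, 9, 2, 9)
     R3 -= 2·R0  ⇒  (0, 5, 2, 5)
[2] R1 /= 3  ⇒  (0, 1, 4, 9)
     R0 -= 1·R1  ⇒  (1, 0, 7, 0)
     R2 -= 9·R1  ⇒  (0, 0, 10, 5)
     R3 -= 5·R1  ⇒  (0, 0, 4, 4)
[3] R2 /= 10  ⇒  (0, 0, 1, 6)
     R0 -= 7·R2  ⇒  (1, 0, 0, 2)
     R1 -= 4·R2  ⇒  (0, 1, 0, 7)
     R3 -= 4·R2  ⇒  (0, 0, 0, 2)
[4] R3 /= 2  ⇒  (0, 0, 0, 1)
     R0 -= 2·R3  ⇒  (1, 0, 0, 0)
     R1 -= 7·R3  ⇒  (0, 1, 0, 0)
     R2 -= 6·R3  ⇒  (0, 0, 1, 0)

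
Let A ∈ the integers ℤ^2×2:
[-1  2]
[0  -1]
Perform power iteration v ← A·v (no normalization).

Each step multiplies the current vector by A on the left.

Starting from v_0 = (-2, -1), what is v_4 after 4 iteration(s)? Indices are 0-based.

v_4 = (6, -1)

v_0 = (-2, -1).
v_1 = A·v_0 = (0, 1).
v_2 = A·v_1 = (2, -1).
v_3 = A·v_2 = (-4, 1).
v_4 = A·v_3 = (6, -1).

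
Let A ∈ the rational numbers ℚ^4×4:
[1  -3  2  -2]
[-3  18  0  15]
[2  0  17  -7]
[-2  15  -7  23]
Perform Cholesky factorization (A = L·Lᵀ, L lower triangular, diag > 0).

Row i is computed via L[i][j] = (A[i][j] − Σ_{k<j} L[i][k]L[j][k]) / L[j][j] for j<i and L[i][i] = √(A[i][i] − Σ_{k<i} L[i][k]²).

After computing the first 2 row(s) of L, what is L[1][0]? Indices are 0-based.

L[1][0] = -3

Step 1: L[0][0] = √(1) = 1.
  L[1][0] = (-3) / L[0][0] = -3.
Step 2: L[1][1] = √(9) = 3.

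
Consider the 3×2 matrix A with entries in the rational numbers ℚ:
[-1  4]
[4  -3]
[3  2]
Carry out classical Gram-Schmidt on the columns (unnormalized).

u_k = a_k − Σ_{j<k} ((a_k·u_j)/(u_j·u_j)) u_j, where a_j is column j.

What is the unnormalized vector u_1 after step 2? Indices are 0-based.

u_1 = (47/13, -19/13, 41/13)

Step 1: u_0 = a_0 = (-1, 4, 3).
Step 2: u_1 = a_1 − (-5/13)·u_0 = (47/13, -19/13, 41/13).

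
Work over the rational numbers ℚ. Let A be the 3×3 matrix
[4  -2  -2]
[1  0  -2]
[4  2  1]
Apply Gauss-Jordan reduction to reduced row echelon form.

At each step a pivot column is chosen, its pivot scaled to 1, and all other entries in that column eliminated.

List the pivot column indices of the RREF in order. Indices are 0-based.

pivot columns: 0, 1, 2

step 1: normalize row 0 (÷4) = (1, -1/2, -1/2)
  row 1: subtract 1×row0 = (0, 1/2, -3/2)
  row 2: subtract 4×row0 = (0, 4, 3)
step 2: normalize row 1 (÷1/2) = (0, 1, -3)
  row 0: subtract -1/2×row1 = (1, 0, -2)
  row 2: subtract 4×row1 = (0, 0, 15)
step 3: normalize row 2 (÷15) = (0, 0, 1)
  row 0: subtract -2×row2 = (1, 0, 0)
  row 1: subtract -3×row2 = (0, 1, 0)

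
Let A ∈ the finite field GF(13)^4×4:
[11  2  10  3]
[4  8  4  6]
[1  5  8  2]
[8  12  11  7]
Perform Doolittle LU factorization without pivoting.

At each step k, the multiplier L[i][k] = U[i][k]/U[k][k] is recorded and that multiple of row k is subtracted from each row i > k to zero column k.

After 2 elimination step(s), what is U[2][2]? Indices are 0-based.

[col 0] pivot 11
  R1 -= 11*R0 → (0, 12, 11, 12)  (L[1][0] := 11)
  R2 -= 6*R0 → (0, 6, 0, 10)  (L[2][0] := 6)
  R3 -= 9*R0 → (0, 7, 12, 6)  (L[3][0] := 9)
[col 1] pivot 12
  R2 -= 7*R1 → (0, 0, 1, 4)  (L[2][1] := 7)
  R3 -= 6*R1 → (0, 0, 11, 12)  (L[3][1] := 6)

U[2][2] = 1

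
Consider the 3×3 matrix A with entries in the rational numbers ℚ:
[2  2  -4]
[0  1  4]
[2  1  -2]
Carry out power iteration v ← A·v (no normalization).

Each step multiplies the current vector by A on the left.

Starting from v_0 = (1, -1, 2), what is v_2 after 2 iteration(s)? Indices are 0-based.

v_0 = (1, -1, 2).
v_1 = A·v_0 = (-8, 7, -3).
v_2 = A·v_1 = (10, -5, -3).

v_2 = (10, -5, -3)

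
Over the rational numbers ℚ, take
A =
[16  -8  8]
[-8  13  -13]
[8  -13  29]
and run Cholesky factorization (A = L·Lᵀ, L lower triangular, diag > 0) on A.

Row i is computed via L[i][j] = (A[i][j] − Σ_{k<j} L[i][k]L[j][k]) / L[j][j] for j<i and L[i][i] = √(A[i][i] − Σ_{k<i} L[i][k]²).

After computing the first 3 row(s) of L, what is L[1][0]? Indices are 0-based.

Step 1: L[0][0] = √(16) = 4.
  L[1][0] = (-8) / L[0][0] = -2.
Step 2: L[1][1] = √(9) = 3.
  L[2][0] = (8) / L[0][0] = 2.
  L[2][1] = (-9) / L[1][1] = -3.
Step 3: L[2][2] = √(16) = 4.

L[1][0] = -2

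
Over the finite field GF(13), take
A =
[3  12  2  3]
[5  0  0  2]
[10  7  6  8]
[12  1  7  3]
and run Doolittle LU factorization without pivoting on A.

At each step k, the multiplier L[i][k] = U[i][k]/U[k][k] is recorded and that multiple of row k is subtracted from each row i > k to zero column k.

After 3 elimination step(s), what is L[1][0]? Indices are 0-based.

L[1][0] = 6

k=0: U[0][0]=3
  eliminate (1,0): mult=6, new row 1: (0, 6, 1, 10); set L[1][0]=6
  eliminate (2,0): mult=12, new row 2: (0, 6, 8, 11); set L[2][0]=12
  eliminate (3,0): mult=4, new row 3: (0, 5, 12, 4); set L[3][0]=4
k=1: U[1][1]=6
  eliminate (2,1): mult=1, new row 2: (0, 0, 7, 1); set L[2][1]=1
  eliminate (3,1): mult=3, new row 3: (0, 0, 9, 0); set L[3][1]=3
k=2: U[2][2]=7
  eliminate (3,2): mult=5, new row 3: (0, 0, 0, 8); set L[3][2]=5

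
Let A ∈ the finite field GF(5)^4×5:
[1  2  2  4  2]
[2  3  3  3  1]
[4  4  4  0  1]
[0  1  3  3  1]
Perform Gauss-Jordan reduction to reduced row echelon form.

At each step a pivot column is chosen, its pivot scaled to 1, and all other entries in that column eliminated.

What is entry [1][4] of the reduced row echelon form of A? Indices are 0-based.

pivot(0,0)=1: scale R0 → (1, 2, 2, 4, 2)
  clear (1,0): R1 −= (2)R0 → (0, 4, 4, 0, 2)
  clear (2,0): R2 −= (4)R0 → (0, 1, 1, 4, 3)
pivot(1,1)=4: scale R1 → (0, 1, 1, 0, 3)
  clear (0,1): R0 −= (2)R1 → (1, 0, 0, 4, 1)
  clear (2,1): R2 −= (1)R1 → (0, 0, 0, 4, 0)
  clear (3,1): R3 −= (1)R1 → (0, 0, 2, 3, 3)
pivot(2,2): swap R2↔R3
pivot(2,2)=2: scale R2 → (0, 0, 1, 4, 4)
  clear (1,2): R1 −= (1)R2 → (0, 1, 0, 1, 4)
pivot(3,3)=4: scale R3 → (0, 0, 0, 1, 0)
  clear (0,3): R0 −= (4)R3 → (1, 0, 0, 0, 1)
  clear (1,3): R1 −= (1)R3 → (0, 1, 0, 0, 4)
  clear (2,3): R2 −= (4)R3 → (0, 0, 1, 0, 4)

M[1][4] = 4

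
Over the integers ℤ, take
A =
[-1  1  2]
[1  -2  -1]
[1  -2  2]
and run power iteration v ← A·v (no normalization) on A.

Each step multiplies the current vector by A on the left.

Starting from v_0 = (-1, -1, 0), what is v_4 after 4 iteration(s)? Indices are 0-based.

v_0 = (-1, -1, 0).
v_1 = A·v_0 = (0, 1, 1).
v_2 = A·v_1 = (3, -3, 0).
v_3 = A·v_2 = (-6, 9, 9).
v_4 = A·v_3 = (33, -33, -6).

v_4 = (33, -33, -6)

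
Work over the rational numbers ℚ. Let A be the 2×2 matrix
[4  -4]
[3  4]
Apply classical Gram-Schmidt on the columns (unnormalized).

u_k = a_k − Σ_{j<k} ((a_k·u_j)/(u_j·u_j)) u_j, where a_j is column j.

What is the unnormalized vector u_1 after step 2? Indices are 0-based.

u_1 = (-84/25, 112/25)

Step 1: u_0 = a_0 = (4, 3).
Step 2: u_1 = a_1 − (-4/25)·u_0 = (-84/25, 112/25).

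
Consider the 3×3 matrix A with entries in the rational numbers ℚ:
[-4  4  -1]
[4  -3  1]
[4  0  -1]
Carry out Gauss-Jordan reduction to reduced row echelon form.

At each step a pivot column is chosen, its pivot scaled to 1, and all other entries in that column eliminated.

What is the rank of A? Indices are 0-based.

[1] R0 /= -4  ⇒  (1, -1, 1/4)
     R1 -= 4·R0  ⇒  (0, 1, 0)
     R2 -= 4·R0  ⇒  (0, 4, -2)
[2] R1 /= 1  ⇒  (0, 1, 0)
     R0 -= -1·R1  ⇒  (1, 0, 1/4)
     R2 -= 4·R1  ⇒  (0, 0, -2)
[3] R2 /= -2  ⇒  (0, 0, 1)
     R0 -= 1/4·R2  ⇒  (1, 0, 0)

rank = 3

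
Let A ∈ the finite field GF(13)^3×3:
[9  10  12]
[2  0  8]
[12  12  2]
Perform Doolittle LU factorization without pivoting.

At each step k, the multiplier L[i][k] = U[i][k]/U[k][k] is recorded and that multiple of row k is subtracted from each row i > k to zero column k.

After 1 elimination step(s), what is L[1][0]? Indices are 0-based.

L[1][0] = 6

Step 1: pivot at (0,0) is 9.
  row1 ← row1 − (6)·row0  ⇒  L[1][0]=6, U row1=(0, 5, 1)
  row2 ← row2 − (10)·row0  ⇒  L[2][0]=10, U row2=(0, 3, 12)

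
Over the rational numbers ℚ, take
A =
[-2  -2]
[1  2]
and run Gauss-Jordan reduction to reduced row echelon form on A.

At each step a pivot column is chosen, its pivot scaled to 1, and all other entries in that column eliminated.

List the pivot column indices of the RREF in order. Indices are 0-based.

pivot(0,0)=-2: scale R0 → (1, 1)
  clear (1,0): R1 −= (1)R0 → (0, 1)
pivot(1,1)=1: scale R1 → (0, 1)
  clear (0,1): R0 −= (1)R1 → (1, 0)

pivot columns: 0, 1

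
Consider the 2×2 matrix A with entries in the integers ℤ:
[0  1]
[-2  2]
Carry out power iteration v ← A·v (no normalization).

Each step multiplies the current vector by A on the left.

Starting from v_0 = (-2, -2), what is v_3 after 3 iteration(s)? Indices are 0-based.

v_0 = (-2, -2).
v_1 = A·v_0 = (-2, 0).
v_2 = A·v_1 = (0, 4).
v_3 = A·v_2 = (4, 8).

v_3 = (4, 8)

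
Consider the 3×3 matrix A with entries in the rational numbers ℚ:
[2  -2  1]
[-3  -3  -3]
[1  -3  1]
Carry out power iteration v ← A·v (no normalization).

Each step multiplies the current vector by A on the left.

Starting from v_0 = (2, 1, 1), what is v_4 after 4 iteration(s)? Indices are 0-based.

v_0 = (2, 1, 1).
v_1 = A·v_0 = (3, -12, 0).
v_2 = A·v_1 = (30, 27, 39).
v_3 = A·v_2 = (45, -288, -12).
v_4 = A·v_3 = (654, 765, 897).

v_4 = (654, 765, 897)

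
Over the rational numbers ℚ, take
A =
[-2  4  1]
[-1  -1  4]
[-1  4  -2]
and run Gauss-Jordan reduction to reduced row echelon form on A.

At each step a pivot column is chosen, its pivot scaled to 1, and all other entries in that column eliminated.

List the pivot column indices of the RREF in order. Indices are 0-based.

pivot columns: 0, 1, 2

[1] R0 /= -2  ⇒  (1, -2, -1/2)
     R1 -= -1·R0  ⇒  (0, -3, 7/2)
     R2 -= -1·R0  ⇒  (0, 2, -5/2)
[2] R1 /= -3  ⇒  (0, 1, -7/6)
     R0 -= -2·R1  ⇒  (1, 0, -17/6)
     R2 -= 2·R1  ⇒  (0, 0, -1/6)
[3] R2 /= -1/6  ⇒  (0, 0, 1)
     R0 -= -17/6·R2  ⇒  (1, 0, 0)
     R1 -= -7/6·R2  ⇒  (0, 1, 0)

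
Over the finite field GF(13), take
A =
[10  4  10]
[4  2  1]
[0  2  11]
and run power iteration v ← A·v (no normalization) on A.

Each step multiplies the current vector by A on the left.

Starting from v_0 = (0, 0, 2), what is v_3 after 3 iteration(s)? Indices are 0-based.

v_0 = (0, 0, 2).
v_1 = A·v_0 = (7, 2, 9).
v_2 = A·v_1 = (12, 2, 12).
v_3 = A·v_2 = (1, 12, 6).

v_3 = (1, 12, 6)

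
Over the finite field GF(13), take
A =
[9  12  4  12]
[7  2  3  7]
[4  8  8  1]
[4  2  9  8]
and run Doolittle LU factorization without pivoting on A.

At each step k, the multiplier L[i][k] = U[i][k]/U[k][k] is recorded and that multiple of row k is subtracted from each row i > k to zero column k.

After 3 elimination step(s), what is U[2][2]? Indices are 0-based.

U[2][2] = 5

k=0: U[0][0]=9
  eliminate (1,0): mult=8, new row 1: (0, 10, 10, 2); set L[1][0]=8
  eliminate (2,0): mult=12, new row 2: (0, 7, 12, 0); set L[2][0]=12
  eliminate (3,0): mult=12, new row 3: (0, 1, 0, 7); set L[3][0]=12
k=1: U[1][1]=10
  eliminate (2,1): mult=2, new row 2: (0, 0, 5, 9); set L[2][1]=2
  eliminate (3,1): mult=4, new row 3: (0, 0, 12, 12); set L[3][1]=4
k=2: U[2][2]=5
  eliminate (3,2): mult=5, new row 3: (0, 0, 0, 6); set L[3][2]=5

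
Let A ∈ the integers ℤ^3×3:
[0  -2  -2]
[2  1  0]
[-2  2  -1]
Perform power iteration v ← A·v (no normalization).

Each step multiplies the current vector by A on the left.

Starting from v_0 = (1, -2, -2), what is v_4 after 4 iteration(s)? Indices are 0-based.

v_4 = (-120, 16, 52)

v_0 = (1, -2, -2).
v_1 = A·v_0 = (8, 0, -4).
v_2 = A·v_1 = (8, 16, -12).
v_3 = A·v_2 = (-8, 32, 28).
v_4 = A·v_3 = (-120, 16, 52).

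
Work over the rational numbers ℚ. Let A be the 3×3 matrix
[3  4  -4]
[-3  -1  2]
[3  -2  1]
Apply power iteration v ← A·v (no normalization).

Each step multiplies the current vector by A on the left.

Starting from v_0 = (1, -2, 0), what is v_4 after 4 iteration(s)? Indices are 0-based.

v_0 = (1, -2, 0).
v_1 = A·v_0 = (-5, -1, 7).
v_2 = A·v_1 = (-47, 30, -6).
v_3 = A·v_2 = (3, 99, -207).
v_4 = A·v_3 = (1233, -522, -396).

v_4 = (1233, -522, -396)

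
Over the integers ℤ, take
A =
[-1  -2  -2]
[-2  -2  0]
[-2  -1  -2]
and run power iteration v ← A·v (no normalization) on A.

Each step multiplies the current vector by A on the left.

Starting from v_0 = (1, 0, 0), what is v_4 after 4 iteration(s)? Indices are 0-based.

v_0 = (1, 0, 0).
v_1 = A·v_0 = (-1, -2, -2).
v_2 = A·v_1 = (9, 6, 8).
v_3 = A·v_2 = (-37, -30, -40).
v_4 = A·v_3 = (177, 134, 184).

v_4 = (177, 134, 184)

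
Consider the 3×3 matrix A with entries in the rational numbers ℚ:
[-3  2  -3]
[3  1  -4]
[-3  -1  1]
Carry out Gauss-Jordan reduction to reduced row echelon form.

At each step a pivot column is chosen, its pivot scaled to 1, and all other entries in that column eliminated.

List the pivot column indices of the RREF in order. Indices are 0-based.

pivot columns: 0, 1, 2

pivot(0,0)=-3: scale R0 → (1, -2/3, 1)
  clear (1,0): R1 −= (3)R0 → (0, 3, -7)
  clear (2,0): R2 −= (-3)R0 → (0, -3, 4)
pivot(1,1)=3: scale R1 → (0, 1, -7/3)
  clear (0,1): R0 −= (-2/3)R1 → (1, 0, -5/9)
  clear (2,1): R2 −= (-3)R1 → (0, 0, -3)
pivot(2,2)=-3: scale R2 → (0, 0, 1)
  clear (0,2): R0 −= (-5/9)R2 → (1, 0, 0)
  clear (1,2): R1 −= (-7/3)R2 → (0, 1, 0)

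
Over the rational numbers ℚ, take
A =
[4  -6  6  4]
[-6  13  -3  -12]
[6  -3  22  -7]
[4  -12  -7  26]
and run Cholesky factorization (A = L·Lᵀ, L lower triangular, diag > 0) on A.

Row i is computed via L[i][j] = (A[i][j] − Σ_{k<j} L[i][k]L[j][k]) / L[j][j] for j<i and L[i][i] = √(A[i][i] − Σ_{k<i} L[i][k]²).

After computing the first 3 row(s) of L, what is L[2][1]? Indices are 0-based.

L[2][1] = 3

Step 1: L[0][0] = √(4) = 2.
  L[1][0] = (-6) / L[0][0] = -3.
Step 2: L[1][1] = √(4) = 2.
  L[2][0] = (6) / L[0][0] = 3.
  L[2][1] = (6) / L[1][1] = 3.
Step 3: L[2][2] = √(4) = 2.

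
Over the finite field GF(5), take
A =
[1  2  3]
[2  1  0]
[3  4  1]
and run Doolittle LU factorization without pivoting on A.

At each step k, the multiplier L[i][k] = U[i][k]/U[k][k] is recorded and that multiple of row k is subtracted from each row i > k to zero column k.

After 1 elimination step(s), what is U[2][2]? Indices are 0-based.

[col 0] pivot 1
  R1 -= 2*R0 → (0, 2, 4)  (L[1][0] := 2)
  R2 -= 3*R0 → (0, 3, 2)  (L[2][0] := 3)

U[2][2] = 2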